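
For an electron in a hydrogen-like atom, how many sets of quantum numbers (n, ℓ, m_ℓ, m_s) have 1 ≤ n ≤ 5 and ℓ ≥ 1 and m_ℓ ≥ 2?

Work shell by shell — for each n, count the (ℓ, m_ℓ) pairs that satisfy ℓ ≥ 1 and m_ℓ ≥ 2:
n=3 → 1; n=4 → 3; n=5 → 6.
Orbitals: 1 + 3 + 6 = 10. Including both spin states (m_s = ±1/2) gives 2 × 10 = 20 states.

20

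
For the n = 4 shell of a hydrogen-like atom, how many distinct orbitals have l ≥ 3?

7

With n = 4 the allowed l are 0, 1, …, 3.
The (l, m_l) pairs meeting l ≥ 3 give: l=3 → 7.
Total orbitals: 7.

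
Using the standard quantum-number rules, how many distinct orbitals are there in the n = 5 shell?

The n = 5 shell contains n² = 5² = 25 orbitals.

25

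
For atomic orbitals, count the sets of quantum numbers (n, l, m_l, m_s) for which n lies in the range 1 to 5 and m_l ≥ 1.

For each n in the range, tally the orbitals obeying m_l ≥ 1:
n=2 → 1; n=3 → 3; n=4 → 6; n=5 → 10.
Orbitals: 1 + 3 + 6 + 10 = 20. Including both spin states (m_s = ±1/2) gives 2 × 20 = 40 states.

40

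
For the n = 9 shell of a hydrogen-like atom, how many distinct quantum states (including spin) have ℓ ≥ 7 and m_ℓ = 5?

Orbitals with ℓ ≥ 7 and m_ℓ = 5, by ℓ: ℓ=7 → 1; ℓ=8 → 1.
Orbitals: 1 + 1 = 2. Each orbital carries two spin states, so 2 × 2 = 4 states.

4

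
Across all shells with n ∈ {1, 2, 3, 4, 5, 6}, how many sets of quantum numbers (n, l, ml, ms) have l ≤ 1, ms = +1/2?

21

Per-shell orbital counts meeting the constraint:
n=1 → 1; n=2 → 4; n=3 → 4; n=4 → 4; n=5 → 4; n=6 → 4.
Orbitals: 1 + 4 + 4 + 4 + 4 + 4 = 21. With ms fixed to +1/2 there is one state per orbital, so 21 states.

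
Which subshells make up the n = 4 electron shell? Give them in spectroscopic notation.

For n = 4, l runs from 0 to 3. In spectroscopic notation l = 0,1,2,… ↔ s,p,d,f,g,h,i, so the subshells are 4s, 4p, 4d, 4f.

4s, 4p, 4d, 4f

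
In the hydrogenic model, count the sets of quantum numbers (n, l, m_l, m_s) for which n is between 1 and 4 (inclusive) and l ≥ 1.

52

Work shell by shell — for each n, count the (l, m_l) pairs that satisfy l ≥ 1:
n=2 → 3; n=3 → 8; n=4 → 15.
Orbitals: 3 + 8 + 15 = 26. Including both spin states (m_s = ±1/2) gives 2 × 26 = 52 states.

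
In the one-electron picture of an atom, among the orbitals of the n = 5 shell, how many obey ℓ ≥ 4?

9

The (ℓ, m_ℓ) pairs meeting ℓ ≥ 4 give: ℓ=4 → 9.
Total orbitals: 9.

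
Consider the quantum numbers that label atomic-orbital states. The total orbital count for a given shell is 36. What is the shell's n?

n² = 36 ⇒ n = 6.

n = 6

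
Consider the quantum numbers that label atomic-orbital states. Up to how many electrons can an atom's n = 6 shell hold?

72

A shell holds 2n² electrons: 2 × 6² = 2 × 36 = 72.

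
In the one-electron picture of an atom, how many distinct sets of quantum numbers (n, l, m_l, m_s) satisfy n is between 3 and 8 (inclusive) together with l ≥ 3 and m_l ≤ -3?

70

Treat each shell separately and count matching orbitals:
n=4 → 1; n=5 → 3; n=6 → 6; n=7 → 10; n=8 → 15.
Orbitals: 1 + 3 + 6 + 10 + 15 = 35. Including both spin states (m_s = ±1/2) gives 2 × 35 = 70 states.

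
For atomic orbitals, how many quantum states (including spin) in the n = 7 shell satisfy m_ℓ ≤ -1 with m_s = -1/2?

21

For n = 7, ℓ ranges over 0 … 6.
Contributions: ℓ=1 → 1; ℓ=2 → 2; ℓ=3 → 3; ℓ=4 → 4; ℓ=5 → 5; ℓ=6 → 6.
Orbitals: 1 + 2 + 3 + 4 + 5 + 6 = 21. With m_s fixed to a single value there is one state per orbital, giving 21 states.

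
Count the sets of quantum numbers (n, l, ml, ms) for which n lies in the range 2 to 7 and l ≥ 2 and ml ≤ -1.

100

For each n in the range, tally the orbitals obeying l ≥ 2 and ml ≤ -1:
n=3 → 2; n=4 → 5; n=5 → 9; n=6 → 14; n=7 → 20.
Orbitals: 2 + 5 + 9 + 14 + 20 = 50. Including both spin states (ms = ±1/2) gives 2 × 50 = 100 states.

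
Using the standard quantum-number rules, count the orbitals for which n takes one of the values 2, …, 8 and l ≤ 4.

129

Work shell by shell — for each n, count the (l, m_l) pairs that satisfy l ≤ 4:
n=2 → 4; n=3 → 9; n=4 → 16; n=5 → 25; n=6 → 25; n=7 → 25; n=8 → 25.
Total orbitals: 4 + 9 + 16 + 25 + 25 + 25 + 25 = 129.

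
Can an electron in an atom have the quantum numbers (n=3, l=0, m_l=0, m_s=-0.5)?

Yes

n = 3 is a positive integer. l = 0 satisfies 0 ≤ l ≤ n−1 = 2. m_l = 0 lies in the range −l … +l (here 0). m_s = -1/2 is one of ±1/2.
All four constraints are satisfied.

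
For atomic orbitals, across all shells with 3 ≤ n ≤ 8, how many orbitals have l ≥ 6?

41

Work shell by shell — for each n, count the (l, m_l) pairs that satisfy l ≥ 6:
n=7 → 13; n=8 → 28.
Total orbitals: 13 + 28 = 41.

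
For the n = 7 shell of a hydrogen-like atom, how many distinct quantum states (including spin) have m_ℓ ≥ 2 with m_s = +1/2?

15

Go through ℓ = 0, …, 6 (the values permitted for n = 7).
Orbitals with m_ℓ ≥ 2, by ℓ: ℓ=2 → 1; ℓ=3 → 2; ℓ=4 → 3; ℓ=5 → 4; ℓ=6 → 5.
Orbitals: 1 + 2 + 3 + 4 + 5 = 15. With m_s fixed to a single value there is one state per orbital, giving 15 states.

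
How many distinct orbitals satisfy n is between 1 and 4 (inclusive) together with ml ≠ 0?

For each n in the range, tally the orbitals obeying ml ≠ 0:
n=2 → 2; n=3 → 6; n=4 → 12.
Total orbitals: 2 + 6 + 12 = 20.

20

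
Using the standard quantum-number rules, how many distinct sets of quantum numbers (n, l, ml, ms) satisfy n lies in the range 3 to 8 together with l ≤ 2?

Treat each shell separately and count matching orbitals:
n=3 → 9; n=4 → 9; n=5 → 9; n=6 → 9; n=7 → 9; n=8 → 9.
Orbitals: 9 + 9 + 9 + 9 + 9 + 9 = 54. Including both spin states (ms = ±1/2) gives 2 × 54 = 108 states.

108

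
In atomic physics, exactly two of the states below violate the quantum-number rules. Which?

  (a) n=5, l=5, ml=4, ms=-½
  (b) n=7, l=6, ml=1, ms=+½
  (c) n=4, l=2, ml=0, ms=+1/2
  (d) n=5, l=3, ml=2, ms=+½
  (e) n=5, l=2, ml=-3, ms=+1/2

(a) and (e)

(a) has l = 5 ≥ n = 5, violating 0 ≤ l ≤ n−1.
(e) has |ml| = 3 > l = 2, violating −l ≤ ml ≤ l.
The remaining sets (b), (c), (d) satisfy all four rules.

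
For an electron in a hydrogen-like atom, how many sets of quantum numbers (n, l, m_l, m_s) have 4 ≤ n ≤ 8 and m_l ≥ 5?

Go shell by shell, enumerating (l, m_l) with m_l ≥ 5:
n=6 → 1; n=7 → 3; n=8 → 6.
Orbitals: 1 + 3 + 6 = 10. Including both spin states (m_s = ±1/2) gives 2 × 10 = 20 states.

20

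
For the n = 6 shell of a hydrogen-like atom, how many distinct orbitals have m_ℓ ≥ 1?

15

For n = 6, ℓ ranges over 0 … 5.
The (ℓ, m_ℓ) pairs meeting m_ℓ ≥ 1 give: ℓ=1 → 1; ℓ=2 → 2; ℓ=3 → 3; ℓ=4 → 4; ℓ=5 → 5.
Total orbitals: 1 + 2 + 3 + 4 + 5 = 15.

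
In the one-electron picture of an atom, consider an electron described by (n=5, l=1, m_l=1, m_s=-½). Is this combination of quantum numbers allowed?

Yes

n = 5 is a positive integer. l = 1 satisfies 0 ≤ l ≤ n−1 = 4. m_l = 1 lies in the range −l … +l (here −1 … 1). m_s = -1/2 is one of ±1/2.
All four constraints are satisfied.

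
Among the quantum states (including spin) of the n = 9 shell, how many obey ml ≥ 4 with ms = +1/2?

For n = 9, l ranges over 0 … 8.
The (l, ml) pairs meeting ml ≥ 4 give: l=4 → 1; l=5 → 2; l=6 → 3; l=7 → 4; l=8 → 5.
Orbitals: 1 + 2 + 3 + 4 + 5 = 15. With ms fixed to a single value there is one state per orbital, giving 15 states.

15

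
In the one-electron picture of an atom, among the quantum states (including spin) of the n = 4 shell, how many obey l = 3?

14

For n = 4, l ranges over 0 … 3.
The (l, m_l) pairs meeting l = 3 give: l=3 → 7.
Orbitals: 7. Each orbital carries two spin states, so 7 × 2 = 14 states.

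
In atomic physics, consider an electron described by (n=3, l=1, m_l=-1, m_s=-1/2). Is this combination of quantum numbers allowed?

Valid

n = 3 is a positive integer. l = 1 satisfies 0 ≤ l ≤ n−1 = 2. m_l = -1 lies in the range −l … +l (here −1 … 1). m_s = -1/2 is one of ±1/2.
All four constraints are satisfied.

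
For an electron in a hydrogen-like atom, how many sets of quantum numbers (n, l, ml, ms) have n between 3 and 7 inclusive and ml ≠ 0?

Count contributing orbitals for each principal shell:
n=3 → 6; n=4 → 12; n=5 → 20; n=6 → 30; n=7 → 42.
Orbitals: 6 + 12 + 20 + 30 + 42 = 110. Including both spin states (ms = ±1/2) gives 2 × 110 = 220 states.

220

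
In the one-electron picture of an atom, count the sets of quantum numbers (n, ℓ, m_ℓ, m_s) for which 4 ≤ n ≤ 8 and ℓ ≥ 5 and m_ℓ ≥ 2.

Go shell by shell, enumerating (ℓ, m_ℓ) with ℓ ≥ 5 and m_ℓ ≥ 2:
n=6 → 4; n=7 → 9; n=8 → 15.
Orbitals: 4 + 9 + 15 = 28. Including both spin states (m_s = ±1/2) gives 2 × 28 = 56 states.

56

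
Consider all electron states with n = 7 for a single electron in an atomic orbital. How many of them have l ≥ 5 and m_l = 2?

The (l, m_l) pairs meeting l ≥ 5 and m_l = 2 give: l=5 → 1; l=6 → 1.
Orbitals: 1 + 1 = 2. Each orbital carries two spin states, so 2 × 2 = 4 states.

4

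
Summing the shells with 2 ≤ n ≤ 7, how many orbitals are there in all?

Shell n has n² orbitals: 2²=4 + 3²=9 + 4²=16 + 5²=25 + 6²=36 + 7²=49 = 139 orbitals.

139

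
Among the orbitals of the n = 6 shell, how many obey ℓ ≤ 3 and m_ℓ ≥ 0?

Contributions: ℓ=0 → 1; ℓ=1 → 2; ℓ=2 → 3; ℓ=3 → 4.
Total orbitals: 1 + 2 + 3 + 4 = 10.

10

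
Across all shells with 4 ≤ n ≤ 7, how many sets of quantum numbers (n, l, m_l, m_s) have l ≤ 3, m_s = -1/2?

64

Count contributing orbitals for each principal shell:
n=4 → 16; n=5 → 16; n=6 → 16; n=7 → 16.
Orbitals: 16 + 16 + 16 + 16 = 64. With m_s fixed to -1/2 there is one state per orbital, so 64 states.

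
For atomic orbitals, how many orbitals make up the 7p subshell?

3

A subshell has 2l+1 orbitals; with l = 1, that's 3.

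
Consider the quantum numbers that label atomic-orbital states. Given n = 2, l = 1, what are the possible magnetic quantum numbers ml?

-1, 0, 1

ml takes every integer from −l to +l. With l = 1 that gives the 3 values -1, 0, 1.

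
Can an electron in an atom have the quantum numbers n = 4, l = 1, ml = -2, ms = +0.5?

No

The magnetic quantum number must satisfy −l ≤ ml ≤ l. With l = 1, ml can only be -1, 0, 1, so ml = -2 is forbidden.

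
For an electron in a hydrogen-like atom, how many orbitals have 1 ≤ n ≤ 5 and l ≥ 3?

Count contributing orbitals for each principal shell:
n=4 → 7; n=5 → 16.
Total orbitals: 7 + 16 = 23.

23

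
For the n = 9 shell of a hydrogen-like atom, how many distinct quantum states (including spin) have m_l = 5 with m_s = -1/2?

With n = 9 the allowed l are 0, 1, …, 8.
Orbitals with m_l = 5, by l: l=5 → 1; l=6 → 1; l=7 → 1; l=8 → 1.
Orbitals: 1 + 1 + 1 + 1 = 4. With m_s fixed to a single value there is one state per orbital, giving 4 states.

4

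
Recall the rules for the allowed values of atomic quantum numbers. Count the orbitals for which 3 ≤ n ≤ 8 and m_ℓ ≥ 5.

10

Count contributing orbitals for each principal shell:
n=6 → 1; n=7 → 3; n=8 → 6.
Total orbitals: 1 + 3 + 6 = 10.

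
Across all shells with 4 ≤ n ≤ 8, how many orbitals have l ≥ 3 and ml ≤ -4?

Go shell by shell, enumerating (l, ml) with l ≥ 3 and ml ≤ -4:
n=5 → 1; n=6 → 3; n=7 → 6; n=8 → 10.
Total orbitals: 1 + 3 + 6 + 10 = 20.

20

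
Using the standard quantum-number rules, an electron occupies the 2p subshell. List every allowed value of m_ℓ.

-1, 0, 1

The 2p subshell has ℓ = 1, and m_ℓ takes every integer from −ℓ to +ℓ. With ℓ = 1 that gives the 3 values -1, 0, 1.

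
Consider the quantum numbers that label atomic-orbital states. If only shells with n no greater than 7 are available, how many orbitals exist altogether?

140

Total orbitals = 1² + 2² + 3² + 4² + 5² + 6² + 7² = 140.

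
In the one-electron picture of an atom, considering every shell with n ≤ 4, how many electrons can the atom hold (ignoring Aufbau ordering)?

60

Total orbitals = 1² + 2² + 3² + 4² = 30. Doubling for spin gives 60 electrons.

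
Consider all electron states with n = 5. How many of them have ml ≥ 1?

With n = 5 the allowed l are 0, 1, …, 4.
The (l, ml) pairs meeting ml ≥ 1 give: l=1 → 1; l=2 → 2; l=3 → 3; l=4 → 4.
Orbitals: 1 + 2 + 3 + 4 = 10. Each orbital carries two spin states, so 10 × 2 = 20 states.

20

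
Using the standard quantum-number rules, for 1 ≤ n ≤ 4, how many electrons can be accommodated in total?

Total orbitals = 1² + 2² + 3² + 4² = 30. Doubling for spin gives 60 electrons.

60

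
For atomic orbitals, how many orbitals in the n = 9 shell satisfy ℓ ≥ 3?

72

Go through ℓ = 0, …, 8 (the values permitted for n = 9).
Contributions: ℓ=3 → 7; ℓ=4 → 9; ℓ=5 → 11; ℓ=6 → 13; ℓ=7 → 15; ℓ=8 → 17.
Total orbitals: 7 + 9 + 11 + 13 + 15 + 17 = 72.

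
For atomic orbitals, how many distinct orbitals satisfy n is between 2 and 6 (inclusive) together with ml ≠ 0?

Treat each shell separately and count matching orbitals:
n=2 → 2; n=3 → 6; n=4 → 12; n=5 → 20; n=6 → 30.
Total orbitals: 2 + 6 + 12 + 20 + 30 = 70.

70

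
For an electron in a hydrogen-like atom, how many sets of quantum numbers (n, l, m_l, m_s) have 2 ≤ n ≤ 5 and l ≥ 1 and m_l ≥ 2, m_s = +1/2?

10

Per-shell orbital counts meeting the constraint:
n=3 → 1; n=4 → 3; n=5 → 6.
Orbitals: 1 + 3 + 6 = 10. With m_s fixed to +1/2 there is one state per orbital, so 10 states.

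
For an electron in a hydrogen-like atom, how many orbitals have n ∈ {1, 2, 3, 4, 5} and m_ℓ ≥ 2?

Go shell by shell, enumerating (ℓ, m_ℓ) with m_ℓ ≥ 2:
n=3 → 1; n=4 → 3; n=5 → 6.
Total orbitals: 1 + 3 + 6 = 10.

10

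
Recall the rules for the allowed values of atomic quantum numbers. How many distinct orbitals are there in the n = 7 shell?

49

The n = 7 shell contains n² = 7² = 49 orbitals.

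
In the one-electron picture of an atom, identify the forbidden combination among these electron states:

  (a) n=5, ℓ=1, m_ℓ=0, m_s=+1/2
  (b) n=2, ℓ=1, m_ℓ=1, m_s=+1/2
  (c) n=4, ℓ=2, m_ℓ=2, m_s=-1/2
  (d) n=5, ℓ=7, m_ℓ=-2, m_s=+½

(d) has ℓ = 7 ≥ n = 5, violating 0 ≤ ℓ ≤ n−1.
The remaining sets (a), (b), (c) satisfy all four rules.

(d)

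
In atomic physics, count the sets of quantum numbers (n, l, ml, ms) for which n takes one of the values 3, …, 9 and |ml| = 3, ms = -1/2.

Per-shell orbital counts meeting the constraint:
n=4 → 2; n=5 → 4; n=6 → 6; n=7 → 8; n=8 → 10; n=9 → 12.
Orbitals: 2 + 4 + 6 + 8 + 10 + 12 = 42. With ms fixed to -1/2 there is one state per orbital, so 42 states.

42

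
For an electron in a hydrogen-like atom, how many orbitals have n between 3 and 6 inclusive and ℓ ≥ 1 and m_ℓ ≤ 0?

48

Per-shell orbital counts meeting the constraint:
n=3 → 5; n=4 → 9; n=5 → 14; n=6 → 20.
Total orbitals: 5 + 9 + 14 + 20 = 48.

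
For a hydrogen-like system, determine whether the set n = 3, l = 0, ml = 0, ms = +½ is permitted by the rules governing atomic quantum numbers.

n = 3 is a positive integer. l = 0 satisfies 0 ≤ l ≤ n−1 = 2. ml = 0 lies in the range −l … +l (here 0). ms = +1/2 is one of ±1/2.
All four constraints are satisfied.

Yes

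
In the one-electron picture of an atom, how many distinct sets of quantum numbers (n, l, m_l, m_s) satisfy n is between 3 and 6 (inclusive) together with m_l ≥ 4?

8

For each n in the range, tally the orbitals obeying m_l ≥ 4:
n=5 → 1; n=6 → 3.
Orbitals: 1 + 3 = 4. Including both spin states (m_s = ±1/2) gives 2 × 4 = 8 states.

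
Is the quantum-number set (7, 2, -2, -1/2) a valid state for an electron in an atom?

Yes

n = 7 is a positive integer. l = 2 satisfies 0 ≤ l ≤ n−1 = 6. ml = -2 lies in the range −l … +l (here −2 … 2). ms = -1/2 is one of ±1/2.
All four constraints are satisfied.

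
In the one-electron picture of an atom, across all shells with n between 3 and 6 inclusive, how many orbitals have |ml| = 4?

Per-shell orbital counts meeting the constraint:
n=5 → 2; n=6 → 4.
Total orbitals: 2 + 4 = 6.

6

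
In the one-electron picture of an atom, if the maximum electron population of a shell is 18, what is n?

2n² = 18 ⇒ n² = 9 ⇒ n = 3.

n = 3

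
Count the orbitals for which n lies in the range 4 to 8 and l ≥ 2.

170

Go shell by shell, enumerating (l, ml) with l ≥ 2:
n=4 → 12; n=5 → 21; n=6 → 32; n=7 → 45; n=8 → 60.
Total orbitals: 12 + 21 + 32 + 45 + 60 = 170.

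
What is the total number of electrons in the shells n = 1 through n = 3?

Shell n has n² orbitals: 1²=1 + 2²=4 + 3²=9 = 14 orbitals.
Two spin states per orbital: 2 × 14 = 28 electrons.

28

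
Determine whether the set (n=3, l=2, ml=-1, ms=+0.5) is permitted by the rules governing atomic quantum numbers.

Yes

n = 3 is a positive integer. l = 2 satisfies 0 ≤ l ≤ n−1 = 2. ml = -1 lies in the range −l … +l (here −2 … 2). ms = +1/2 is one of ±1/2.
All four constraints are satisfied.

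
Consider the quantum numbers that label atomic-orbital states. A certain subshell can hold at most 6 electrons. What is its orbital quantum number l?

2(2l+1) = 6 ⇒ 2l+1 = 3 ⇒ l = 1.

l = 1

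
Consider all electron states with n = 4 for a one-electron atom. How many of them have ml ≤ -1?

12

The n = 4 shell has l = 0 through 3; check each.
The (l, ml) pairs meeting ml ≤ -1 give: l=1 → 1; l=2 → 2; l=3 → 3.
Orbitals: 1 + 2 + 3 = 6. Each orbital carries two spin states, so 6 × 2 = 12 states.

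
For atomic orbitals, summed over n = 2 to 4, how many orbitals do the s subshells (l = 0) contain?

3

An s subshell (l = 0) exists for every n ≥ 1, so shells n = 2, 3, 4 each contribute one — 3 subshells.
Since each s subshell has 2·0+1 = 1 orbital, the total is 3 × 1 = 3.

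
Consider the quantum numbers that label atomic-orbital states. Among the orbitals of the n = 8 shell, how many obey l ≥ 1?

63

The n = 8 shell has l = 0 through 7; check each.
Orbitals with l ≥ 1, by l: l=1 → 3; l=2 → 5; l=3 → 7; l=4 → 9; l=5 → 11; l=6 → 13; l=7 → 15.
Total orbitals: 3 + 5 + 7 + 9 + 11 + 13 + 15 = 63.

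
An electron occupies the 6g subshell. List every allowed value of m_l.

-4, -3, -2, -1, 0, 1, 2, 3, 4

The 6g subshell has l = 4, and m_l takes every integer from −l to +l. With l = 4 that gives the 9 values -4, -3, -2, -1, 0, 1, 2, 3, 4.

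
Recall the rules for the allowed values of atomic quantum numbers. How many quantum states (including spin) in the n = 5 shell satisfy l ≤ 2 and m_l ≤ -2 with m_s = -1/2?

Go through l = 0, …, 4 (the values permitted for n = 5).
Per l-value: l=2 → 1.
Orbitals: 1. With m_s fixed to a single value there is one state per orbital, giving 1 state.

1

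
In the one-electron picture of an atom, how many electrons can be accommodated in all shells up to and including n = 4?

Total orbitals = 1² + 2² + 3² + 4² = 30. Doubling for spin gives 60 electrons.

60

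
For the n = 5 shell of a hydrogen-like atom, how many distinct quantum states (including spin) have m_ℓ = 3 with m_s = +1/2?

2

Orbitals with m_ℓ = 3, by ℓ: ℓ=3 → 1; ℓ=4 → 1.
Orbitals: 1 + 1 = 2. With m_s fixed to a single value there is one state per orbital, giving 2 states.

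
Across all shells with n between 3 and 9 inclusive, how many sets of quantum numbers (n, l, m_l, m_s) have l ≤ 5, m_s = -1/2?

194

Go shell by shell, enumerating (l, m_l) with l ≤ 5:
n=3 → 9; n=4 → 16; n=5 → 25; n=6 → 36; n=7 → 36; n=8 → 36; n=9 → 36.
Orbitals: 9 + 16 + 25 + 36 + 36 + 36 + 36 = 194. With m_s fixed to -1/2 there is one state per orbital, so 194 states.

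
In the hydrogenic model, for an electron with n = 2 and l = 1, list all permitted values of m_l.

-1, 0, 1

m_l takes every integer from −l to +l. With l = 1 that gives the 3 values -1, 0, 1.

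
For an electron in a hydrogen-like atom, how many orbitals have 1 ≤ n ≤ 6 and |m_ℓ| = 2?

20

Work shell by shell — for each n, count the (ℓ, m_ℓ) pairs that satisfy |m_ℓ| = 2:
n=3 → 2; n=4 → 4; n=5 → 6; n=6 → 8.
Total orbitals: 2 + 4 + 6 + 8 = 20.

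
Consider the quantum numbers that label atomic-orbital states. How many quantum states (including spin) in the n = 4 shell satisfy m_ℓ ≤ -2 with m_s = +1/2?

3

With n = 4 the allowed ℓ are 0, 1, …, 3.
Orbitals with m_ℓ ≤ -2, by ℓ: ℓ=2 → 1; ℓ=3 → 2.
Orbitals: 1 + 2 = 3. With m_s fixed to a single value there is one state per orbital, giving 3 states.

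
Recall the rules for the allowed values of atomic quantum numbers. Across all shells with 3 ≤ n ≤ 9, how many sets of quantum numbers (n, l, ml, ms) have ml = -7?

Go shell by shell, enumerating (l, ml) with ml = -7:
n=8 → 1; n=9 → 2.
Orbitals: 1 + 2 = 3. Including both spin states (ms = ±1/2) gives 2 × 3 = 6 states.

6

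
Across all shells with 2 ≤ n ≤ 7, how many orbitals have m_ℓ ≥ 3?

20

Go shell by shell, enumerating (ℓ, m_ℓ) with m_ℓ ≥ 3:
n=4 → 1; n=5 → 3; n=6 → 6; n=7 → 10.
Total orbitals: 1 + 3 + 6 + 10 = 20.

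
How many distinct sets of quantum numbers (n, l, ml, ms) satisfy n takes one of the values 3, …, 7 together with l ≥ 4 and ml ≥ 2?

For each n in the range, tally the orbitals obeying l ≥ 4 and ml ≥ 2:
n=5 → 3; n=6 → 7; n=7 → 12.
Orbitals: 3 + 7 + 12 = 22. Including both spin states (ms = ±1/2) gives 2 × 22 = 44 states.

44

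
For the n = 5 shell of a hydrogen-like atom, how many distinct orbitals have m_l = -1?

Go through l = 0, …, 4 (the values permitted for n = 5).
Per l-value: l=1 → 1; l=2 → 1; l=3 → 1; l=4 → 1.
Total orbitals: 1 + 1 + 1 + 1 = 4.

4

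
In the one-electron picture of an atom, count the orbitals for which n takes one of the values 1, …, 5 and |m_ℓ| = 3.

6

Treat each shell separately and count matching orbitals:
n=4 → 2; n=5 → 4.
Total orbitals: 2 + 4 = 6.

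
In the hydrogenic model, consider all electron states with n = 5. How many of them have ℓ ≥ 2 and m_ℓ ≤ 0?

Per ℓ-value: ℓ=2 → 3; ℓ=3 → 4; ℓ=4 → 5.
Orbitals: 3 + 4 + 5 = 12. Each orbital carries two spin states, so 12 × 2 = 24 states.

24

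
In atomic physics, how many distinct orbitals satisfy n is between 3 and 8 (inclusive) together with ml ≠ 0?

Count contributing orbitals for each principal shell:
n=3 → 6; n=4 → 12; n=5 → 20; n=6 → 30; n=7 → 42; n=8 → 56.
Total orbitals: 6 + 12 + 20 + 30 + 42 + 56 = 166.

166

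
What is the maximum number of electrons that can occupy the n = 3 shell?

18

A shell holds 2n² electrons: 2 × 3² = 2 × 9 = 18.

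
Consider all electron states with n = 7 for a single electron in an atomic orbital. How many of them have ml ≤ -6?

The (l, ml) pairs meeting ml ≤ -6 give: l=6 → 1.
Orbitals: 1. Each orbital carries two spin states, so 1 × 2 = 2 states.

2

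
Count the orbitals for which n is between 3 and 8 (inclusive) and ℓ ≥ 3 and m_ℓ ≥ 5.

10

Count contributing orbitals for each principal shell:
n=6 → 1; n=7 → 3; n=8 → 6.
Total orbitals: 1 + 3 + 6 = 10.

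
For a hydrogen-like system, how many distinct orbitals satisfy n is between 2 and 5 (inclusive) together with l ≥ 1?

50

Treat each shell separately and count matching orbitals:
n=2 → 3; n=3 → 8; n=4 → 15; n=5 → 24.
Total orbitals: 3 + 8 + 15 + 24 = 50.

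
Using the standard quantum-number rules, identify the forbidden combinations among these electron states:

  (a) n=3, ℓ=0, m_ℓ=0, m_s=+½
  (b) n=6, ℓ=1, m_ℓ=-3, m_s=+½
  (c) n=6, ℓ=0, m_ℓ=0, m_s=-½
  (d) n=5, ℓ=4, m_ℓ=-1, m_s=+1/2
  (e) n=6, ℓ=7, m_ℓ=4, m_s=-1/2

(b) has |m_ℓ| = 3 > ℓ = 1, violating −ℓ ≤ m_ℓ ≤ ℓ.
(e) has ℓ = 7 ≥ n = 6, violating 0 ≤ ℓ ≤ n−1.
The remaining sets (a), (c), (d) satisfy all four rules.

(b) and (e)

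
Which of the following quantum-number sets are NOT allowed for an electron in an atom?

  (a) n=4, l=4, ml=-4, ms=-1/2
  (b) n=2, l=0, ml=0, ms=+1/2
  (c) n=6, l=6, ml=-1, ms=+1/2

(a) has l = 4 ≥ n = 4, violating 0 ≤ l ≤ n−1.
(c) has l = 6 ≥ n = 6, violating 0 ≤ l ≤ n−1.
The remaining set (b) satisfies all four rules.

(a) and (c)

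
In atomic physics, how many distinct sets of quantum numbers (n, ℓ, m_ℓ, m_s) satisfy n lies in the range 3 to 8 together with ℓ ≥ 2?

350

Count contributing orbitals for each principal shell:
n=3 → 5; n=4 → 12; n=5 → 21; n=6 → 32; n=7 → 45; n=8 → 60.
Orbitals: 5 + 12 + 21 + 32 + 45 + 60 = 175. Including both spin states (m_s = ±1/2) gives 2 × 175 = 350 states.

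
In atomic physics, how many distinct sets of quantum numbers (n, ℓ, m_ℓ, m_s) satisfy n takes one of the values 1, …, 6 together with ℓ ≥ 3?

100

Treat each shell separately and count matching orbitals:
n=4 → 7; n=5 → 16; n=6 → 27.
Orbitals: 7 + 16 + 27 = 50. Including both spin states (m_s = ±1/2) gives 2 × 50 = 100 states.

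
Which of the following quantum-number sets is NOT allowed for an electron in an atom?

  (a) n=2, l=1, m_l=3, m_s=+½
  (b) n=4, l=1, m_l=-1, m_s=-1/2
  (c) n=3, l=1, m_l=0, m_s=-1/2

(a) has |m_l| = 3 > l = 1, violating −l ≤ m_l ≤ l.
The remaining sets (b), (c) satisfy all four rules.

(a)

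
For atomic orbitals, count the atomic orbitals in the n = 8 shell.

The n = 8 shell contains n² = 8² = 64 orbitals.

64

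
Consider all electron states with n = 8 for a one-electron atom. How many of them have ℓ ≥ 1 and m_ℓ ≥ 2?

The n = 8 shell has ℓ = 0 through 7; check each.
The (ℓ, m_ℓ) pairs meeting ℓ ≥ 1 and m_ℓ ≥ 2 give: ℓ=2 → 1; ℓ=3 → 2; ℓ=4 → 3; ℓ=5 → 4; ℓ=6 → 5; ℓ=7 → 6.
Orbitals: 1 + 2 + 3 + 4 + 5 + 6 = 21. Each orbital carries two spin states, so 21 × 2 = 42 states.

42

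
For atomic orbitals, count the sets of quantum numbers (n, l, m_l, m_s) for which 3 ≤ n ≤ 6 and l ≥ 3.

Work shell by shell — for each n, count the (l, m_l) pairs that satisfy l ≥ 3:
n=4 → 7; n=5 → 16; n=6 → 27.
Orbitals: 7 + 16 + 27 = 50. Including both spin states (m_s = ±1/2) gives 2 × 50 = 100 states.

100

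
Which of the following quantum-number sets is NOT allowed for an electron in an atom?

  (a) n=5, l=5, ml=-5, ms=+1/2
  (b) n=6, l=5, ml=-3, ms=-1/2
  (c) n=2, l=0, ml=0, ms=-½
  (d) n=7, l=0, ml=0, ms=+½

(a) has l = 5 ≥ n = 5, violating 0 ≤ l ≤ n−1.
The remaining sets (b), (c), (d) satisfy all four rules.

(a)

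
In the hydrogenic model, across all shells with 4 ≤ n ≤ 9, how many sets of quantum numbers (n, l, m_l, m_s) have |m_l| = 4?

Count contributing orbitals for each principal shell:
n=5 → 2; n=6 → 4; n=7 → 6; n=8 → 8; n=9 → 10.
Orbitals: 2 + 4 + 6 + 8 + 10 = 30. Including both spin states (m_s = ±1/2) gives 2 × 30 = 60 states.

60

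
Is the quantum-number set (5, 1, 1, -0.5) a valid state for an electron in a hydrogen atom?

n = 5 is a positive integer. ℓ = 1 satisfies 0 ≤ ℓ ≤ n−1 = 4. m_ℓ = 1 lies in the range −ℓ … +ℓ (here −1 … 1). m_s = -1/2 is one of ±1/2.
All four constraints are satisfied.

Valid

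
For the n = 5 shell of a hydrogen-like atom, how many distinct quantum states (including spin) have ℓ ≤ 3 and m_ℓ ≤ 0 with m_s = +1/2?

10

With n = 5 the allowed ℓ are 0, 1, …, 4.
Per ℓ-value: ℓ=0 → 1; ℓ=1 → 2; ℓ=2 → 3; ℓ=3 → 4.
Orbitals: 1 + 2 + 3 + 4 = 10. With m_s fixed to a single value there is one state per orbital, giving 10 states.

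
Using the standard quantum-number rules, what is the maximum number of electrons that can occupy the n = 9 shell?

162

A shell holds 2n² electrons: 2 × 9² = 2 × 81 = 162.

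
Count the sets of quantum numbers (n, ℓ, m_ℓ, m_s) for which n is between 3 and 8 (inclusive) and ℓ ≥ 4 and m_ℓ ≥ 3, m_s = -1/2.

30

Count contributing orbitals for each principal shell:
n=5 → 2; n=6 → 5; n=7 → 9; n=8 → 14.
Orbitals: 2 + 5 + 9 + 14 = 30. With m_s fixed to -1/2 there is one state per orbital, so 30 states.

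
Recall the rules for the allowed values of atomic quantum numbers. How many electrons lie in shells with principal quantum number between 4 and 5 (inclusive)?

82

Shell n has n² orbitals: 4²=16 + 5²=25 = 41 orbitals.
Two spin states per orbital: 2 × 41 = 82 electrons.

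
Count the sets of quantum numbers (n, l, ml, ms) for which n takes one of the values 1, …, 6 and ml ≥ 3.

20

Count contributing orbitals for each principal shell:
n=4 → 1; n=5 → 3; n=6 → 6.
Orbitals: 1 + 3 + 6 = 10. Including both spin states (ms = ±1/2) gives 2 × 10 = 20 states.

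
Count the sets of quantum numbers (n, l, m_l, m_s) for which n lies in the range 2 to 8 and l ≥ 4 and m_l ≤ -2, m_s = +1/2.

For each n in the range, tally the orbitals obeying l ≥ 4 and m_l ≤ -2:
n=5 → 3; n=6 → 7; n=7 → 12; n=8 → 18.
Orbitals: 3 + 7 + 12 + 18 = 40. With m_s fixed to +1/2 there is one state per orbital, so 40 states.

40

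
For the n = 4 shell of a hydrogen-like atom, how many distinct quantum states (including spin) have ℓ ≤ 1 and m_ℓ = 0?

4

The (ℓ, m_ℓ) pairs meeting ℓ ≤ 1 and m_ℓ = 0 give: ℓ=0 → 1; ℓ=1 → 1.
Orbitals: 1 + 1 = 2. Each orbital carries two spin states, so 2 × 2 = 4 states.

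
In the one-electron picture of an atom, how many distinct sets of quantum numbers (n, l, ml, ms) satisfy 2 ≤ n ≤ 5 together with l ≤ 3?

90

Count contributing orbitals for each principal shell:
n=2 → 4; n=3 → 9; n=4 → 16; n=5 → 16.
Orbitals: 4 + 9 + 16 + 16 = 45. Including both spin states (ms = ±1/2) gives 2 × 45 = 90 states.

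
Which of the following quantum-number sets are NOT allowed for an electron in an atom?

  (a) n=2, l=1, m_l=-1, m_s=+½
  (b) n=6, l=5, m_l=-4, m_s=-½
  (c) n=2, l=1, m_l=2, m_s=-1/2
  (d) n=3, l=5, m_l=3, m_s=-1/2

(c) has |m_l| = 2 > l = 1, violating −l ≤ m_l ≤ l.
(d) has l = 5 ≥ n = 3, violating 0 ≤ l ≤ n−1.
The remaining sets (a), (b) satisfy all four rules.

(c) and (d)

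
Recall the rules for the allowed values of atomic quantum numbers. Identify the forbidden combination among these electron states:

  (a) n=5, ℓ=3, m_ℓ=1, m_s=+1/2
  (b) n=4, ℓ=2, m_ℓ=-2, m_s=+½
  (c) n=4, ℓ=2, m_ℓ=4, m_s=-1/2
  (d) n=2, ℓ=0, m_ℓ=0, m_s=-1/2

(c)

(c) has |m_ℓ| = 4 > ℓ = 2, violating −ℓ ≤ m_ℓ ≤ ℓ.
The remaining sets (a), (b), (d) satisfy all four rules.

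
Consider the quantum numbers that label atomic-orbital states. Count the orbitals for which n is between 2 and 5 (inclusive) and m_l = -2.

6

Count contributing orbitals for each principal shell:
n=3 → 1; n=4 → 2; n=5 → 3.
Total orbitals: 1 + 2 + 3 = 6.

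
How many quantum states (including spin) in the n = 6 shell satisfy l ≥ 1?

70

With n = 6 the allowed l are 0, 1, …, 5.
Contributions: l=1 → 3; l=2 → 5; l=3 → 7; l=4 → 9; l=5 → 11.
Orbitals: 3 + 5 + 7 + 9 + 11 = 35. Each orbital carries two spin states, so 35 × 2 = 70 states.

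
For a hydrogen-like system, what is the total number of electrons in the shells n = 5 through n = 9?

510

Shell n has n² orbitals: 5²=25 + 6²=36 + 7²=49 + 8²=64 + 9²=81 = 255 orbitals.
Two spin states per orbital: 2 × 255 = 510 electrons.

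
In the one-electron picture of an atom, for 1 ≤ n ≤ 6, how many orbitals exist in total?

Total orbitals = 1² + 2² + 3² + 4² + 5² + 6² = 91.

91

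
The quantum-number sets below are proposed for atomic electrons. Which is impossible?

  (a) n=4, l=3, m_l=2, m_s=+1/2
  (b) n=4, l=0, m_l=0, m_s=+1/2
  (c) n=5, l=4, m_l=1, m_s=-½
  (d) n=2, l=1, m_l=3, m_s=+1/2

(d) has |m_l| = 3 > l = 1, violating −l ≤ m_l ≤ l.
The remaining sets (a), (b), (c) satisfy all four rules.

(d)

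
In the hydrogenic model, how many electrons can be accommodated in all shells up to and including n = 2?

Total orbitals = 1² + 2² = 5. Doubling for spin gives 10 electrons.

10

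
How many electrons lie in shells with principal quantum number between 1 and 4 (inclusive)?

60

Shell n has n² orbitals: 1²=1 + 2²=4 + 3²=9 + 4²=16 = 30 orbitals.
Two spin states per orbital: 2 × 30 = 60 electrons.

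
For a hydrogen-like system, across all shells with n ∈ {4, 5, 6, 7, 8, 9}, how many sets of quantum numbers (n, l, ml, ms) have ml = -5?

20

Work shell by shell — for each n, count the (l, ml) pairs that satisfy ml = -5:
n=6 → 1; n=7 → 2; n=8 → 3; n=9 → 4.
Orbitals: 1 + 2 + 3 + 4 = 10. Including both spin states (ms = ±1/2) gives 2 × 10 = 20 states.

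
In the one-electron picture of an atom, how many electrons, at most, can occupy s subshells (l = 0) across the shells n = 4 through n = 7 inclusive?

8

An s subshell (l = 0) exists for every n ≥ 1, so shells n = 4, 5, 6, 7 each contribute one — 4 subshells.
Since each s subshell holds 2(2·0+1) = 2 electrons, the total is 4 × 2 = 8.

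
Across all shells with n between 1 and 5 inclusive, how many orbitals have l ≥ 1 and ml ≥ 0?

30

Per-shell orbital counts meeting the constraint:
n=2 → 2; n=3 → 5; n=4 → 9; n=5 → 14.
Total orbitals: 2 + 5 + 9 + 14 = 30.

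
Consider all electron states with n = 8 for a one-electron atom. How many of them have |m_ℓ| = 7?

For n = 8, ℓ ranges over 0 … 7.
Per ℓ-value: ℓ=7 → 2.
Orbitals: 2. Each orbital carries two spin states, so 2 × 2 = 4 states.

4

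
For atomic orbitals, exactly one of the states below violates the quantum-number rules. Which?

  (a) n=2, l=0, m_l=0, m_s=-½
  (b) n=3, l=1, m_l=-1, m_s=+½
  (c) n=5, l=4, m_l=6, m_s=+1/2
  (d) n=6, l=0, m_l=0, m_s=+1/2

(c)

(c) has |m_l| = 6 > l = 4, violating −l ≤ m_l ≤ l.
The remaining sets (a), (b), (d) satisfy all four rules.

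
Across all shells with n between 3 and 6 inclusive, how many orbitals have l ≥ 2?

Count contributing orbitals for each principal shell:
n=3 → 5; n=4 → 12; n=5 → 21; n=6 → 32.
Total orbitals: 5 + 12 + 21 + 32 = 70.

70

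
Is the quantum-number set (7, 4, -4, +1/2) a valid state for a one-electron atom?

n = 7 is a positive integer. l = 4 satisfies 0 ≤ l ≤ n−1 = 6. m_l = -4 lies in the range −l … +l (here −4 … 4). m_s = +1/2 is one of ±1/2.
All four constraints are satisfied.

Valid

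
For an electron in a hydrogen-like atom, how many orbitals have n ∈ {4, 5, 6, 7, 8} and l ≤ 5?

Per-shell orbital counts meeting the constraint:
n=4 → 16; n=5 → 25; n=6 → 36; n=7 → 36; n=8 → 36.
Total orbitals: 16 + 25 + 36 + 36 + 36 = 149.

149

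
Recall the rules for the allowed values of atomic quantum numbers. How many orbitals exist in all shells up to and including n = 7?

Total orbitals = 1² + 2² + 3² + 4² + 5² + 6² + 7² = 140.

140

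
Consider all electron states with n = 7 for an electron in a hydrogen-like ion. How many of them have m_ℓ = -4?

Go through ℓ = 0, …, 6 (the values permitted for n = 7).
The (ℓ, m_ℓ) pairs meeting m_ℓ = -4 give: ℓ=4 → 1; ℓ=5 → 1; ℓ=6 → 1.
Orbitals: 1 + 1 + 1 = 3. Each orbital carries two spin states, so 3 × 2 = 6 states.

6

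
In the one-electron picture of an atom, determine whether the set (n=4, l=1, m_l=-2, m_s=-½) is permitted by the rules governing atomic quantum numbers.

Not allowed

The magnetic quantum number must satisfy −l ≤ m_l ≤ l. With l = 1, m_l can only be -1, 0, 1, so m_l = -2 is forbidden.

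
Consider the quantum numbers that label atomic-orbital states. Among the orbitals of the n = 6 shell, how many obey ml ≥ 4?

With n = 6 the allowed l are 0, 1, …, 5.
Per l-value: l=4 → 1; l=5 → 2.
Total orbitals: 1 + 2 = 3.

3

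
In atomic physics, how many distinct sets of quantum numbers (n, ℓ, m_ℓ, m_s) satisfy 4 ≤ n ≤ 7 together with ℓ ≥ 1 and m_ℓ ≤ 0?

140

For each n in the range, tally the orbitals obeying ℓ ≥ 1 and m_ℓ ≤ 0:
n=4 → 9; n=5 → 14; n=6 → 20; n=7 → 27.
Orbitals: 9 + 14 + 20 + 27 = 70. Including both spin states (m_s = ±1/2) gives 2 × 70 = 140 states.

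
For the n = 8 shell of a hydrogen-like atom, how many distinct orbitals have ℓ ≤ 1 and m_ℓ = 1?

1

Go through ℓ = 0, …, 7 (the values permitted for n = 8).
The (ℓ, m_ℓ) pairs meeting ℓ ≤ 1 and m_ℓ = 1 give: ℓ=1 → 1.
Total orbitals: 1.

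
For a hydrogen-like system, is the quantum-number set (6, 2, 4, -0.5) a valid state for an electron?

The magnetic quantum number must satisfy −l ≤ ml ≤ l. With l = 2, ml can only be -2, -1, 0, 1, 2, so ml = 4 is forbidden.

Not allowed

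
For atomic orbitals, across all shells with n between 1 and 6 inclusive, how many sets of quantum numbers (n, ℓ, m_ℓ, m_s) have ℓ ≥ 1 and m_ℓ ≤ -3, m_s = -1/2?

Treat each shell separately and count matching orbitals:
n=4 → 1; n=5 → 3; n=6 → 6.
Orbitals: 1 + 3 + 6 = 10. With m_s fixed to -1/2 there is one state per orbital, so 10 states.

10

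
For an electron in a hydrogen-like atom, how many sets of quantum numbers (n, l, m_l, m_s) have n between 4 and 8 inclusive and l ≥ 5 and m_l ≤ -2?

56

For each n in the range, tally the orbitals obeying l ≥ 5 and m_l ≤ -2:
n=6 → 4; n=7 → 9; n=8 → 15.
Orbitals: 4 + 9 + 15 = 28. Including both spin states (m_s = ±1/2) gives 2 × 28 = 56 states.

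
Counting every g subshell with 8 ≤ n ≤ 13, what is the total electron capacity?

A g subshell (l = 4) exists for every n ≥ 5, so shells n = 8, 9, 10, 11, 12, 13 each contribute one — 6 subshells.
Since each g subshell holds 2(2·4+1) = 18 electrons, the total is 6 × 18 = 108.

108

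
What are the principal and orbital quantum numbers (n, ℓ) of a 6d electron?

n = 6, ℓ = 2

The leading integer gives n = 6; the letter 'd' means ℓ = 2.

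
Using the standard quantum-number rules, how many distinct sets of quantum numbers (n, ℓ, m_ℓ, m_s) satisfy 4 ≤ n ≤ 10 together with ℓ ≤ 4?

332

Count contributing orbitals for each principal shell:
n=4 → 16; n=5 → 25; n=6 → 25; n=7 → 25; n=8 → 25; n=9 → 25; n=10 → 25.
Orbitals: 16 + 25 + 25 + 25 + 25 + 25 + 25 = 166. Including both spin states (m_s = ±1/2) gives 2 × 166 = 332 states.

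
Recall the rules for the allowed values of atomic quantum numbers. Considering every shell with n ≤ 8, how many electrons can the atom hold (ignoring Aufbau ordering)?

Total orbitals = 1² + 2² + 3² + 4² + 5² + 6² + 7² + 8² = 204. Doubling for spin gives 408 electrons.

408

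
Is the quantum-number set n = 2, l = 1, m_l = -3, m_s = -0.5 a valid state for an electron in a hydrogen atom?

The magnetic quantum number must satisfy −l ≤ m_l ≤ l. With l = 1, m_l can only be -1, 0, 1, so m_l = -3 is forbidden.

Not allowed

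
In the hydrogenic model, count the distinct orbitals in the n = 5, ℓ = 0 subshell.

1

A subshell has 2ℓ+1 orbitals; with ℓ = 0, that's 1.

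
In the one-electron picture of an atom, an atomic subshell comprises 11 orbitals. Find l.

l = 5

2l+1 = 11 gives l = 5.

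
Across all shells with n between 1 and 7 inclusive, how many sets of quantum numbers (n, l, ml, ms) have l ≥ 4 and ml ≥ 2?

Treat each shell separately and count matching orbitals:
n=5 → 3; n=6 → 7; n=7 → 12.
Orbitals: 3 + 7 + 12 = 22. Including both spin states (ms = ±1/2) gives 2 × 22 = 44 states.

44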